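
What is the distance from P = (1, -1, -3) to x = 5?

distance = |a·x₀ + b·y₀ + c·z₀ - d| / √(a² + b² + c²)
  = |1·1 + 0·(-1) + 0·(-3) - 5| / √(1² + 0² + 0²)
  = |1 + 0 + 0 - 5| / √(1 + 0 + 0)
  = |-4| / √1
  = 4 / 1
  ≈ 4

4


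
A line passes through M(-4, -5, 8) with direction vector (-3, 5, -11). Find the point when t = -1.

P(t) = M + t·d
  = (-4 + (-3)·(-1), -5 + 5·(-1), 8 + (-11)·(-1))
  = (-4 + 3, -5 - 5, 8 + 11)
  = (-1, -10, 19)

(-1, -10, 19)


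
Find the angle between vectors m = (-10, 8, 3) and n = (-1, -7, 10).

m·n = (-10)·(-1) + 8·(-7) + 3·10 = 10 - 56 + 30 = -16
|m| = √((-10)² + 8² + 3²) = √173 ≈ 13.15
|n| = √((-1)² + (-7)² + 10²) = √150 ≈ 12.25
cos θ = (m·n)/(|m||n|) = -16/(13.15·12.25) ≈ -0.09932
θ = arccos(-0.09932) ≈ 95.7°

95.7°


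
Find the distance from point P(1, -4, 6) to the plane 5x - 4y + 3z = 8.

distance = |a·x₀ + b·y₀ + c·z₀ - d| / √(a² + b² + c²)
  = |5·1 + (-4)·(-4) + 3·6 - 8| / √(5² + (-4)² + 3²)
  = |5 + 16 + 18 - 8| / √(25 + 16 + 9)
  = |31| / √50
  = 31 / 7.071
  ≈ 4.384

4.384


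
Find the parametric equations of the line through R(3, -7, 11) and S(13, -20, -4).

Direction vector d = S - R = (13 - 3, -20 + 7, -4 - 11) = (10, -13, -15)
Parametric form r = R + t·d:
x = 3 + 10t, y = -7 - 13t, z = 11 - 15t

x = 3 + 10t, y = -7 - 13t, z = 11 - 15t


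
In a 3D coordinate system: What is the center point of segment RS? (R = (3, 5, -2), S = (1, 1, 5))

M = ((x₁+x₂)/2, (y₁+y₂)/2, (z₁+z₂)/2)
  = ((3 + 1)/2, (5 + 1)/2, (-2 + 5)/2)
  = (4/2, 6/2, 3/2)
  = (2, 3, 1.5)

(2, 3, 1.5)


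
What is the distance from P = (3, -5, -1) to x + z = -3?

distance = |a·x₀ + b·y₀ + c·z₀ - d| / √(a² + b² + c²)
  = |1·3 + 0·(-5) + 1·(-1) - (-3)| / √(1² + 0² + 1²)
  = |3 + 0 - 1 + 3| / √(1 + 0 + 1)
  = |5| / √2
  = 5 / 1.414
  ≈ 3.536

3.536


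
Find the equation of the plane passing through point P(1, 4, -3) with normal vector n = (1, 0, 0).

The plane through P with normal n = (a, b, c) satisfies n·(r - P) = 0,
i.e. ax + by + cz = a·x₀ + b·y₀ + c·z₀.
d = 1·1 + 0·4 + 0·(-3)
  = 1 + 0 + 0
  = 1
Equation: x = 1

x = 1


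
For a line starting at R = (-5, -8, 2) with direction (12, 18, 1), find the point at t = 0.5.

P(t) = R + t·d
  = (-5 + 12·0.5, -8 + 18·0.5, 2 + 1·0.5)
  = (-5 + 6, -8 + 9, 2 + 0.5)
  = (1, 1, 2.5)

(1, 1, 2.5)


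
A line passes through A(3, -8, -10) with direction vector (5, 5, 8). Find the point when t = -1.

P(t) = A + t·d
  = (3 + 5·(-1), -8 + 5·(-1), -10 + 8·(-1))
  = (3 - 5, -8 - 5, -10 - 8)
  = (-2, -13, -18)

(-2, -13, -18)


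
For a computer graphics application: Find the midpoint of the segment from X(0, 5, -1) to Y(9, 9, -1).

M = ((x₁+x₂)/2, (y₁+y₂)/2, (z₁+z₂)/2)
  = ((0 + 9)/2, (5 + 9)/2, (-1 - 1)/2)
  = (9/2, 14/2, -2/2)
  = (4.5, 7, -1)

(4.5, 7, -1)


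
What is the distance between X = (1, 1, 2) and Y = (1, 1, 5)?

d = √[(x₂-x₁)² + (y₂-y₁)² + (z₂-z₁)²]
  = √[0² + 0² + 3²]
  = √[0 + 0 + 9]
  = √9
  ≈ 3

3


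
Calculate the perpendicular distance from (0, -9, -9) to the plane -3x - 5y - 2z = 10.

distance = |a·x₀ + b·y₀ + c·z₀ - d| / √(a² + b² + c²)
  = |(-3)·0 + (-5)·(-9) + (-2)·(-9) - 10| / √((-3)² + (-5)² + (-2)²)
  = |0 + 45 + 18 - 10| / √(9 + 25 + 4)
  = |53| / √38
  = 53 / 6.164
  ≈ 8.598

8.598


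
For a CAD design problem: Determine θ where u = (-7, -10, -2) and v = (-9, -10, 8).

u·v = (-7)·(-9) + (-10)·(-10) + (-2)·8 = 63 + 100 - 16 = 147
|u| = √((-7)² + (-10)² + (-2)²) = √153 ≈ 12.37
|v| = √((-9)² + (-10)² + 8²) = √245 ≈ 15.65
cos θ = (u·v)/(|u||v|) = 147/(12.37·15.65) ≈ 0.7593
θ = arccos(0.7593) ≈ 40.6°

40.6°


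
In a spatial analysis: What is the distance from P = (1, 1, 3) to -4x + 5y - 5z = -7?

distance = |a·x₀ + b·y₀ + c·z₀ - d| / √(a² + b² + c²)
  = |(-4)·1 + 5·1 + (-5)·3 - (-7)| / √((-4)² + 5² + (-5)²)
  = |-4 + 5 - 15 + 7| / √(16 + 25 + 25)
  = |-7| / √66
  = 7 / 8.124
  ≈ 0.8616

0.8616


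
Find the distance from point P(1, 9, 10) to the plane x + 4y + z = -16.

distance = |a·x₀ + b·y₀ + c·z₀ - d| / √(a² + b² + c²)
  = |1·1 + 4·9 + 1·10 - (-16)| / √(1² + 4² + 1²)
  = |1 + 36 + 10 + 16| / √(1 + 16 + 1)
  = |63| / √18
  = 63 / 4.243
  ≈ 14.85

14.85


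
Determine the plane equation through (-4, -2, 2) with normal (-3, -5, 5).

The plane through P with normal n = (a, b, c) satisfies n·(r - P) = 0,
i.e. ax + by + cz = a·x₀ + b·y₀ + c·z₀.
d = (-3)·(-4) + (-5)·(-2) + 5·2
  = 12 + 10 + 10
  = 32
Equation: -3x - 5y + 5z = 32

-3x - 5y + 5z = 32


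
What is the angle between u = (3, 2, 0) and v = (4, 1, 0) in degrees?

u·v = 3·4 + 2·1 + 0·0 = 12 + 2 + 0 = 14
|u| = √(3² + 2² + 0²) = √13 ≈ 3.606
|v| = √(4² + 1² + 0²) = √17 ≈ 4.123
cos θ = (u·v)/(|u||v|) = 14/(3.606·4.123) ≈ 0.9417
θ = arccos(0.9417) ≈ 19.65°

19.65°


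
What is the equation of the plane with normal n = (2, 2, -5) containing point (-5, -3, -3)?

The plane through P with normal n = (a, b, c) satisfies n·(r - P) = 0,
i.e. ax + by + cz = a·x₀ + b·y₀ + c·z₀.
d = 2·(-5) + 2·(-3) + (-5)·(-3)
  = -10 - 6 + 15
  = -1
Equation: 2x + 2y - 5z = -1

2x + 2y - 5z = -1


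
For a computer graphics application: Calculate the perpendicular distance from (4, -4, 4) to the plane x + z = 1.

distance = |a·x₀ + b·y₀ + c·z₀ - d| / √(a² + b² + c²)
  = |1·4 + 0·(-4) + 1·4 - 1| / √(1² + 0² + 1²)
  = |4 + 0 + 4 - 1| / √(1 + 0 + 1)
  = |7| / √2
  = 7 / 1.414
  ≈ 4.95

4.95


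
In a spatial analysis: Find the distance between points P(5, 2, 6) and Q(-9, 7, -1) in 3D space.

d = √[(x₂-x₁)² + (y₂-y₁)² + (z₂-z₁)²]
  = √[(-14)² + 5² + (-7)²]
  = √[196 + 25 + 49]
  = √270
  ≈ 16.43

16.43


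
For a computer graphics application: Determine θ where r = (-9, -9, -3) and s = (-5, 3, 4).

r·s = (-9)·(-5) + (-9)·3 + (-3)·4 = 45 - 27 - 12 = 6
|r| = √((-9)² + (-9)² + (-3)²) = √171 ≈ 13.08
|s| = √((-5)² + 3² + 4²) = √50 ≈ 7.071
cos θ = (r·s)/(|r||s|) = 6/(13.08·7.071) ≈ 0.06489
θ = arccos(0.06489) ≈ 86.28°

86.28°


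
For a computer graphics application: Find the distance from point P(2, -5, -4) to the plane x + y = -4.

distance = |a·x₀ + b·y₀ + c·z₀ - d| / √(a² + b² + c²)
  = |1·2 + 1·(-5) + 0·(-4) - (-4)| / √(1² + 1² + 0²)
  = |2 - 5 + 0 + 4| / √(1 + 1 + 0)
  = |1| / √2
  = 1 / 1.414
  ≈ 0.7071

0.7071


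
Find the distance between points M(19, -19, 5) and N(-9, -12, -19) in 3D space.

d = √[(x₂-x₁)² + (y₂-y₁)² + (z₂-z₁)²]
  = √[(-28)² + 7² + (-24)²]
  = √[784 + 49 + 576]
  = √1409
  ≈ 37.54

37.54


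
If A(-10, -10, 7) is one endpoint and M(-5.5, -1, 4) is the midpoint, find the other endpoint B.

B = 2M - A
  = (2·(-5.5) - (-10), 2·(-1) - (-10), 2·4 - 7)
  = (-11 + 10, -2 + 10, 8 - 7)
  = (-1, 8, 1)

(-1, 8, 1)


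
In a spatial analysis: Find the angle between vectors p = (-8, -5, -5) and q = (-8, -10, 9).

p·q = (-8)·(-8) + (-5)·(-10) + (-5)·9 = 64 + 50 - 45 = 69
|p| = √((-8)² + (-5)² + (-5)²) = √114 ≈ 10.68
|q| = √((-8)² + (-10)² + 9²) = √245 ≈ 15.65
cos θ = (p·q)/(|p||q|) = 69/(10.68·15.65) ≈ 0.4129
θ = arccos(0.4129) ≈ 65.61°

65.61°


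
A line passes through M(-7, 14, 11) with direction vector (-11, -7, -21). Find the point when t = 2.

P(t) = M + t·d
  = (-7 + (-11)·2, 14 + (-7)·2, 11 + (-21)·2)
  = (-7 - 22, 14 - 14, 11 - 42)
  = (-29, 0, -31)

(-29, 0, -31)


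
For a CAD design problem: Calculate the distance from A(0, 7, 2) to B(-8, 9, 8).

d = √[(x₂-x₁)² + (y₂-y₁)² + (z₂-z₁)²]
  = √[(-8)² + 2² + 6²]
  = √[64 + 4 + 36]
  = √104
  ≈ 10.2

10.2


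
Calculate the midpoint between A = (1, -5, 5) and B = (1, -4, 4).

M = ((x₁+x₂)/2, (y₁+y₂)/2, (z₁+z₂)/2)
  = ((1 + 1)/2, (-5 - 4)/2, (5 + 4)/2)
  = (2/2, -9/2, 9/2)
  = (1, -4.5, 4.5)

(1, -4.5, 4.5)


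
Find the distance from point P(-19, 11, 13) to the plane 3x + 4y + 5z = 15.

distance = |a·x₀ + b·y₀ + c·z₀ - d| / √(a² + b² + c²)
  = |3·(-19) + 4·11 + 5·13 - 15| / √(3² + 4² + 5²)
  = |-57 + 44 + 65 - 15| / √(9 + 16 + 25)
  = |37| / √50
  = 37 / 7.071
  ≈ 5.233

5.233


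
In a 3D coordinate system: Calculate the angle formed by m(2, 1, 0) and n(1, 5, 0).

m·n = 2·1 + 1·5 + 0·0 = 2 + 5 + 0 = 7
|m| = √(2² + 1² + 0²) = √5 ≈ 2.236
|n| = √(1² + 5² + 0²) = √26 ≈ 5.099
cos θ = (m·n)/(|m||n|) = 7/(2.236·5.099) ≈ 0.6139
θ = arccos(0.6139) ≈ 52.13°

52.13°


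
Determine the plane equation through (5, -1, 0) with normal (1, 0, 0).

The plane through P with normal n = (a, b, c) satisfies n·(r - P) = 0,
i.e. ax + by + cz = a·x₀ + b·y₀ + c·z₀.
d = 1·5 + 0·(-1) + 0·0
  = 5 + 0 + 0
  = 5
Equation: x = 5

x = 5


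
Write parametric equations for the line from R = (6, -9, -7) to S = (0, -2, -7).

Direction vector d = S - R = (0 - 6, -2 + 9, -7 + 7) = (-6, 7, 0)
Parametric form r = R + t·d:
x = 6 - 6t, y = -9 + 7t, z = -7

x = 6 - 6t, y = -9 + 7t, z = -7


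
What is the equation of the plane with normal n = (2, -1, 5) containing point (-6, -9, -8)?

The plane through P with normal n = (a, b, c) satisfies n·(r - P) = 0,
i.e. ax + by + cz = a·x₀ + b·y₀ + c·z₀.
d = 2·(-6) + (-1)·(-9) + 5·(-8)
  = -12 + 9 - 40
  = -43
Equation: 2x - y + 5z = -43

2x - y + 5z = -43


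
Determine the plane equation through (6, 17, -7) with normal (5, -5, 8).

The plane through P with normal n = (a, b, c) satisfies n·(r - P) = 0,
i.e. ax + by + cz = a·x₀ + b·y₀ + c·z₀.
d = 5·6 + (-5)·17 + 8·(-7)
  = 30 - 85 - 56
  = -111
Equation: 5x - 5y + 8z = -111

5x - 5y + 8z = -111


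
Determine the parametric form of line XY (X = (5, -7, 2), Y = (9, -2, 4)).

Direction vector d = Y - X = (9 - 5, -2 + 7, 4 - 2) = (4, 5, 2)
Parametric form r = X + t·d:
x = 5 + 4t, y = -7 + 5t, z = 2 + 2t

x = 5 + 4t, y = -7 + 5t, z = 2 + 2t


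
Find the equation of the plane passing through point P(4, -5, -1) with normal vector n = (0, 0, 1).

The plane through P with normal n = (a, b, c) satisfies n·(r - P) = 0,
i.e. ax + by + cz = a·x₀ + b·y₀ + c·z₀.
d = 0·4 + 0·(-5) + 1·(-1)
  = 0 + 0 - 1
  = -1
Equation: z = -1

z = -1


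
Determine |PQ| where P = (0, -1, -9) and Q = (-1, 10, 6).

d = √[(x₂-x₁)² + (y₂-y₁)² + (z₂-z₁)²]
  = √[(-1)² + 11² + 15²]
  = √[1 + 121 + 225]
  = √347
  ≈ 18.63

18.63


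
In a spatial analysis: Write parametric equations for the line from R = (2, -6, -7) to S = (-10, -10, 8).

Direction vector d = S - R = (-10 - 2, -10 + 6, 8 + 7) = (-12, -4, 15)
Parametric form r = R + t·d:
x = 2 - 12t, y = -6 - 4t, z = -7 + 15t

x = 2 - 12t, y = -6 - 4t, z = -7 + 15t


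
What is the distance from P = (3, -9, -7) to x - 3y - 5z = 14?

distance = |a·x₀ + b·y₀ + c·z₀ - d| / √(a² + b² + c²)
  = |1·3 + (-3)·(-9) + (-5)·(-7) - 14| / √(1² + (-3)² + (-5)²)
  = |3 + 27 + 35 - 14| / √(1 + 9 + 25)
  = |51| / √35
  = 51 / 5.916
  ≈ 8.621

8.621


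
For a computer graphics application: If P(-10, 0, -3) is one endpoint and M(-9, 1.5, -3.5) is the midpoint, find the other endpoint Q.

Q = 2M - P
  = (2·(-9) - (-10), 2·1.5 - 0, 2·(-3.5) - (-3))
  = (-18 + 10, 3 + 0, -7 + 3)
  = (-8, 3, -4)

(-8, 3, -4)


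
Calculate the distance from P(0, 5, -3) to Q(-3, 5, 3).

d = √[(x₂-x₁)² + (y₂-y₁)² + (z₂-z₁)²]
  = √[(-3)² + 0² + 6²]
  = √[9 + 0 + 36]
  = √45
  ≈ 6.708

6.708


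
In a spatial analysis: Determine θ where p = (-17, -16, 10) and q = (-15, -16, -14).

p·q = (-17)·(-15) + (-16)·(-16) + 10·(-14) = 255 + 256 - 140 = 371
|p| = √((-17)² + (-16)² + 10²) = √645 ≈ 25.4
|q| = √((-15)² + (-16)² + (-14)²) = √677 ≈ 26.02
cos θ = (p·q)/(|p||q|) = 371/(25.4·26.02) ≈ 0.5614
θ = arccos(0.5614) ≈ 55.84°

55.84°


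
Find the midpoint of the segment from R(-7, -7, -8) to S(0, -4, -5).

M = ((x₁+x₂)/2, (y₁+y₂)/2, (z₁+z₂)/2)
  = ((-7 + 0)/2, (-7 - 4)/2, (-8 - 5)/2)
  = (-7/2, -11/2, -13/2)
  = (-3.5, -5.5, -6.5)

(-3.5, -5.5, -6.5)


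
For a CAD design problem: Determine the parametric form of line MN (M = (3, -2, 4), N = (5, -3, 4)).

Direction vector d = N - M = (5 - 3, -3 + 2, 4 - 4) = (2, -1, 0)
Parametric form r = M + t·d:
x = 3 + 2t, y = -2 - t, z = 4

x = 3 + 2t, y = -2 - t, z = 4


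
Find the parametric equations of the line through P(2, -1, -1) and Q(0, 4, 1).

Direction vector d = Q - P = (0 - 2, 4 + 1, 1 + 1) = (-2, 5, 2)
Parametric form r = P + t·d:
x = 2 - 2t, y = -1 + 5t, z = -1 + 2t

x = 2 - 2t, y = -1 + 5t, z = -1 + 2t


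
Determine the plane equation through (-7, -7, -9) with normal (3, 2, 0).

The plane through P with normal n = (a, b, c) satisfies n·(r - P) = 0,
i.e. ax + by + cz = a·x₀ + b·y₀ + c·z₀.
d = 3·(-7) + 2·(-7) + 0·(-9)
  = -21 - 14 + 0
  = -35
Equation: 3x + 2y = -35

3x + 2y = -35


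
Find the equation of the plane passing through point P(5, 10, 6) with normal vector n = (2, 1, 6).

The plane through P with normal n = (a, b, c) satisfies n·(r - P) = 0,
i.e. ax + by + cz = a·x₀ + b·y₀ + c·z₀.
d = 2·5 + 1·10 + 6·6
  = 10 + 10 + 36
  = 56
Equation: 2x + y + 6z = 56

2x + y + 6z = 56


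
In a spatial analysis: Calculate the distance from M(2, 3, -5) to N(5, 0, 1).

d = √[(x₂-x₁)² + (y₂-y₁)² + (z₂-z₁)²]
  = √[3² + (-3)² + 6²]
  = √[9 + 9 + 36]
  = √54
  ≈ 7.348

7.348


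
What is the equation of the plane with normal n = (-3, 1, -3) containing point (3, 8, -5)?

The plane through P with normal n = (a, b, c) satisfies n·(r - P) = 0,
i.e. ax + by + cz = a·x₀ + b·y₀ + c·z₀.
d = (-3)·3 + 1·8 + (-3)·(-5)
  = -9 + 8 + 15
  = 14
Equation: -3x + y - 3z = 14

-3x + y - 3z = 14


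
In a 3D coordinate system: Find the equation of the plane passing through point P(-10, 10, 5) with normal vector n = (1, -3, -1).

The plane through P with normal n = (a, b, c) satisfies n·(r - P) = 0,
i.e. ax + by + cz = a·x₀ + b·y₀ + c·z₀.
d = 1·(-10) + (-3)·10 + (-1)·5
  = -10 - 30 - 5
  = -45
Equation: x - 3y - z = -45

x - 3y - z = -45


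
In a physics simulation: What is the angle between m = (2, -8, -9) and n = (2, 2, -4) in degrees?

m·n = 2·2 + (-8)·2 + (-9)·(-4) = 4 - 16 + 36 = 24
|m| = √(2² + (-8)² + (-9)²) = √149 ≈ 12.21
|n| = √(2² + 2² + (-4)²) = √24 ≈ 4.899
cos θ = (m·n)/(|m||n|) = 24/(12.21·4.899) ≈ 0.4013
θ = arccos(0.4013) ≈ 66.34°

66.34°


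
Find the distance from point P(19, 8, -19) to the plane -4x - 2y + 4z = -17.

distance = |a·x₀ + b·y₀ + c·z₀ - d| / √(a² + b² + c²)
  = |(-4)·19 + (-2)·8 + 4·(-19) - (-17)| / √((-4)² + (-2)² + 4²)
  = |-76 - 16 - 76 + 17| / √(16 + 4 + 16)
  = |-151| / √36
  = 151 / 6
  ≈ 25.17

25.17


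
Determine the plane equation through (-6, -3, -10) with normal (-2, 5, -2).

The plane through P with normal n = (a, b, c) satisfies n·(r - P) = 0,
i.e. ax + by + cz = a·x₀ + b·y₀ + c·z₀.
d = (-2)·(-6) + 5·(-3) + (-2)·(-10)
  = 12 - 15 + 20
  = 17
Equation: -2x + 5y - 2z = 17

-2x + 5y - 2z = 17


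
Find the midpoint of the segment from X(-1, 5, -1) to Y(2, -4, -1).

M = ((x₁+x₂)/2, (y₁+y₂)/2, (z₁+z₂)/2)
  = ((-1 + 2)/2, (5 - 4)/2, (-1 - 1)/2)
  = (1/2, 1/2, -2/2)
  = (0.5, 0.5, -1)

(0.5, 0.5, -1)


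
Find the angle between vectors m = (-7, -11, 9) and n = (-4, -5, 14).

m·n = (-7)·(-4) + (-11)·(-5) + 9·14 = 28 + 55 + 126 = 209
|m| = √((-7)² + (-11)² + 9²) = √251 ≈ 15.84
|n| = √((-4)² + (-5)² + 14²) = √237 ≈ 15.39
cos θ = (m·n)/(|m||n|) = 209/(15.84·15.39) ≈ 0.8569
θ = arccos(0.8569) ≈ 31.03°

31.03°


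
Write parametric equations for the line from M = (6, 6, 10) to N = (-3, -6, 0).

Direction vector d = N - M = (-3 - 6, -6 - 6, 0 - 10) = (-9, -12, -10)
Parametric form r = M + t·d:
x = 6 - 9t, y = 6 - 12t, z = 10 - 10t

x = 6 - 9t, y = 6 - 12t, z = 10 - 10t


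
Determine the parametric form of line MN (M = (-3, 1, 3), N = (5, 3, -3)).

Direction vector d = N - M = (5 + 3, 3 - 1, -3 - 3) = (8, 2, -6)
Parametric form r = M + t·d:
x = -3 + 8t, y = 1 + 2t, z = 3 - 6t

x = -3 + 8t, y = 1 + 2t, z = 3 - 6t


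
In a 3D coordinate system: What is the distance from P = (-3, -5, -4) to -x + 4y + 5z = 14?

distance = |a·x₀ + b·y₀ + c·z₀ - d| / √(a² + b² + c²)
  = |(-1)·(-3) + 4·(-5) + 5·(-4) - 14| / √((-1)² + 4² + 5²)
  = |3 - 20 - 20 - 14| / √(1 + 16 + 25)
  = |-51| / √42
  = 51 / 6.481
  ≈ 7.869

7.869


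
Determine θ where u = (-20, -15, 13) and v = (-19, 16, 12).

u·v = (-20)·(-19) + (-15)·16 + 13·12 = 380 - 240 + 156 = 296
|u| = √((-20)² + (-15)² + 13²) = √794 ≈ 28.18
|v| = √((-19)² + 16² + 12²) = √761 ≈ 27.59
cos θ = (u·v)/(|u||v|) = 296/(28.18·27.59) ≈ 0.3808
θ = arccos(0.3808) ≈ 67.62°

67.62°


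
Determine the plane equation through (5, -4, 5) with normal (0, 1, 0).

The plane through P with normal n = (a, b, c) satisfies n·(r - P) = 0,
i.e. ax + by + cz = a·x₀ + b·y₀ + c·z₀.
d = 0·5 + 1·(-4) + 0·5
  = 0 - 4 + 0
  = -4
Equation: y = -4

y = -4


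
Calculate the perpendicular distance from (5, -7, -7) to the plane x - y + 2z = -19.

distance = |a·x₀ + b·y₀ + c·z₀ - d| / √(a² + b² + c²)
  = |1·5 + (-1)·(-7) + 2·(-7) - (-19)| / √(1² + (-1)² + 2²)
  = |5 + 7 - 14 + 19| / √(1 + 1 + 4)
  = |17| / √6
  = 17 / 2.449
  ≈ 6.94

6.94


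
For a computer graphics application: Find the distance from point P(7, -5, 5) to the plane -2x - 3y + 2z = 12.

distance = |a·x₀ + b·y₀ + c·z₀ - d| / √(a² + b² + c²)
  = |(-2)·7 + (-3)·(-5) + 2·5 - 12| / √((-2)² + (-3)² + 2²)
  = |-14 + 15 + 10 - 12| / √(4 + 9 + 4)
  = |-1| / √17
  = 1 / 4.123
  ≈ 0.2425

0.2425


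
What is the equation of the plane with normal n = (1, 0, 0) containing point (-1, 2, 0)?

The plane through P with normal n = (a, b, c) satisfies n·(r - P) = 0,
i.e. ax + by + cz = a·x₀ + b·y₀ + c·z₀.
d = 1·(-1) + 0·2 + 0·0
  = -1 + 0 + 0
  = -1
Equation: x = -1

x = -1


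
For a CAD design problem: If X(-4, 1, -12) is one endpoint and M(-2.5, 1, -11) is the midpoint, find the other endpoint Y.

Y = 2M - X
  = (2·(-2.5) - (-4), 2·1 - 1, 2·(-11) - (-12))
  = (-5 + 4, 2 - 1, -22 + 12)
  = (-1, 1, -10)

(-1, 1, -10)


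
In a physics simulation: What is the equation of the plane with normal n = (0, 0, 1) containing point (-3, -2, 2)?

The plane through P with normal n = (a, b, c) satisfies n·(r - P) = 0,
i.e. ax + by + cz = a·x₀ + b·y₀ + c·z₀.
d = 0·(-3) + 0·(-2) + 1·2
  = 0 + 0 + 2
  = 2
Equation: z = 2

z = 2


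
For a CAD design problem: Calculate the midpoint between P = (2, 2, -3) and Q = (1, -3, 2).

M = ((x₁+x₂)/2, (y₁+y₂)/2, (z₁+z₂)/2)
  = ((2 + 1)/2, (2 - 3)/2, (-3 + 2)/2)
  = (3/2, -1/2, -1/2)
  = (1.5, -0.5, -0.5)

(1.5, -0.5, -0.5)


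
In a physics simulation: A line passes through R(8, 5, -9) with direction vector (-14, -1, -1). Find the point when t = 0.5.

P(t) = R + t·d
  = (8 + (-14)·0.5, 5 + (-1)·0.5, -9 + (-1)·0.5)
  = (8 - 7, 5 - 0.5, -9 - 0.5)
  = (1, 4.5, -9.5)

(1, 4.5, -9.5)


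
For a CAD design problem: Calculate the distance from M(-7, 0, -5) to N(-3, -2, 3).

d = √[(x₂-x₁)² + (y₂-y₁)² + (z₂-z₁)²]
  = √[4² + (-2)² + 8²]
  = √[16 + 4 + 64]
  = √84
  ≈ 9.165

9.165


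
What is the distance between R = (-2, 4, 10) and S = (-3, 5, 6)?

d = √[(x₂-x₁)² + (y₂-y₁)² + (z₂-z₁)²]
  = √[(-1)² + 1² + (-4)²]
  = √[1 + 1 + 16]
  = √18
  ≈ 4.243

4.243


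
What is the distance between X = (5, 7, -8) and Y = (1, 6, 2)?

d = √[(x₂-x₁)² + (y₂-y₁)² + (z₂-z₁)²]
  = √[(-4)² + (-1)² + 10²]
  = √[16 + 1 + 100]
  = √117
  ≈ 10.82

10.82


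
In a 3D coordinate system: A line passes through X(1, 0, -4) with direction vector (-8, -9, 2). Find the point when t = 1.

P(t) = X + t·d
  = (1 + (-8)·1, 0 + (-9)·1, -4 + 2·1)
  = (1 - 8, 0 - 9, -4 + 2)
  = (-7, -9, -2)

(-7, -9, -2)


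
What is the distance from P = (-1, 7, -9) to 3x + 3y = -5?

distance = |a·x₀ + b·y₀ + c·z₀ - d| / √(a² + b² + c²)
  = |3·(-1) + 3·7 + 0·(-9) - (-5)| / √(3² + 3² + 0²)
  = |-3 + 21 + 0 + 5| / √(9 + 9 + 0)
  = |23| / √18
  = 23 / 4.243
  ≈ 5.421

5.421


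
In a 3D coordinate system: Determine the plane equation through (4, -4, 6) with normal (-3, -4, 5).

The plane through P with normal n = (a, b, c) satisfies n·(r - P) = 0,
i.e. ax + by + cz = a·x₀ + b·y₀ + c·z₀.
d = (-3)·4 + (-4)·(-4) + 5·6
  = -12 + 16 + 30
  = 34
Equation: -3x - 4y + 5z = 34

-3x - 4y + 5z = 34


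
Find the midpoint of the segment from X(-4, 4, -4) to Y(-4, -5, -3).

M = ((x₁+x₂)/2, (y₁+y₂)/2, (z₁+z₂)/2)
  = ((-4 - 4)/2, (4 - 5)/2, (-4 - 3)/2)
  = (-8/2, -1/2, -7/2)
  = (-4, -0.5, -3.5)

(-4, -0.5, -3.5)


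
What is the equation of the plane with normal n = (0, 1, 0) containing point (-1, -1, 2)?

The plane through P with normal n = (a, b, c) satisfies n·(r - P) = 0,
i.e. ax + by + cz = a·x₀ + b·y₀ + c·z₀.
d = 0·(-1) + 1·(-1) + 0·2
  = 0 - 1 + 0
  = -1
Equation: y = -1

y = -1


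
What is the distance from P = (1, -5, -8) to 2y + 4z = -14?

distance = |a·x₀ + b·y₀ + c·z₀ - d| / √(a² + b² + c²)
  = |0·1 + 2·(-5) + 4·(-8) - (-14)| / √(0² + 2² + 4²)
  = |0 - 10 - 32 + 14| / √(0 + 4 + 16)
  = |-28| / √20
  = 28 / 4.472
  ≈ 6.261

6.261


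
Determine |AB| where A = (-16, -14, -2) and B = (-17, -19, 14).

d = √[(x₂-x₁)² + (y₂-y₁)² + (z₂-z₁)²]
  = √[(-1)² + (-5)² + 16²]
  = √[1 + 25 + 256]
  = √282
  ≈ 16.79

16.79


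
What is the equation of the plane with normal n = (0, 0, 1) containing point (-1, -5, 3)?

The plane through P with normal n = (a, b, c) satisfies n·(r - P) = 0,
i.e. ax + by + cz = a·x₀ + b·y₀ + c·z₀.
d = 0·(-1) + 0·(-5) + 1·3
  = 0 + 0 + 3
  = 3
Equation: z = 3

z = 3


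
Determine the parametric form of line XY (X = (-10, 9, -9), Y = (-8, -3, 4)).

Direction vector d = Y - X = (-8 + 10, -3 - 9, 4 + 9) = (2, -12, 13)
Parametric form r = X + t·d:
x = -10 + 2t, y = 9 - 12t, z = -9 + 13t

x = -10 + 2t, y = 9 - 12t, z = -9 + 13t


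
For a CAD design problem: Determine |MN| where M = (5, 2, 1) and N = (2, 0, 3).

d = √[(x₂-x₁)² + (y₂-y₁)² + (z₂-z₁)²]
  = √[(-3)² + (-2)² + 2²]
  = √[9 + 4 + 4]
  = √17
  ≈ 4.123

4.123


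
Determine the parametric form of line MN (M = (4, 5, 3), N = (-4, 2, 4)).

Direction vector d = N - M = (-4 - 4, 2 - 5, 4 - 3) = (-8, -3, 1)
Parametric form r = M + t·d:
x = 4 - 8t, y = 5 - 3t, z = 3 + t

x = 4 - 8t, y = 5 - 3t, z = 3 + t


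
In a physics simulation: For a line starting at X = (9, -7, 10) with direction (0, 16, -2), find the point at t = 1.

P(t) = X + t·d
  = (9 + 0·1, -7 + 16·1, 10 + (-2)·1)
  = (9 + 0, -7 + 16, 10 - 2)
  = (9, 9, 8)

(9, 9, 8)


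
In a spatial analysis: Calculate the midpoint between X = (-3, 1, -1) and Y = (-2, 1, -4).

M = ((x₁+x₂)/2, (y₁+y₂)/2, (z₁+z₂)/2)
  = ((-3 - 2)/2, (1 + 1)/2, (-1 - 4)/2)
  = (-5/2, 2/2, -5/2)
  = (-2.5, 1, -2.5)

(-2.5, 1, -2.5)


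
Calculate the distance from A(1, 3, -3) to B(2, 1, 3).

d = √[(x₂-x₁)² + (y₂-y₁)² + (z₂-z₁)²]
  = √[1² + (-2)² + 6²]
  = √[1 + 4 + 36]
  = √41
  ≈ 6.403

6.403


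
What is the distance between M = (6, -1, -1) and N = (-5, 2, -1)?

d = √[(x₂-x₁)² + (y₂-y₁)² + (z₂-z₁)²]
  = √[(-11)² + 3² + 0²]
  = √[121 + 9 + 0]
  = √130
  ≈ 11.4

11.4


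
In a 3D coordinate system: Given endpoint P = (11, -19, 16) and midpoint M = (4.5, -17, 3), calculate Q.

Q = 2M - P
  = (2·4.5 - 11, 2·(-17) - (-19), 2·3 - 16)
  = (9 - 11, -34 + 19, 6 - 16)
  = (-2, -15, -10)

(-2, -15, -10)


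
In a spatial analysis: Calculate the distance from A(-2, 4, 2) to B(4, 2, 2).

d = √[(x₂-x₁)² + (y₂-y₁)² + (z₂-z₁)²]
  = √[6² + (-2)² + 0²]
  = √[36 + 4 + 0]
  = √40
  ≈ 6.325

6.325


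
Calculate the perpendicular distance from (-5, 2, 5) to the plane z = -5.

distance = |a·x₀ + b·y₀ + c·z₀ - d| / √(a² + b² + c²)
  = |0·(-5) + 0·2 + 1·5 - (-5)| / √(0² + 0² + 1²)
  = |0 + 0 + 5 + 5| / √(0 + 0 + 1)
  = |10| / √1
  = 10 / 1
  ≈ 10

10


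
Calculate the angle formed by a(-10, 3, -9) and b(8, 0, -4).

a·b = (-10)·8 + 3·0 + (-9)·(-4) = -80 + 0 + 36 = -44
|a| = √((-10)² + 3² + (-9)²) = √190 ≈ 13.78
|b| = √(8² + 0² + (-4)²) = √80 ≈ 8.944
cos θ = (a·b)/(|a||b|) = -44/(13.78·8.944) ≈ -0.3569
θ = arccos(-0.3569) ≈ 110.9°

110.9°


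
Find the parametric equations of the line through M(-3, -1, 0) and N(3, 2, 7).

Direction vector d = N - M = (3 + 3, 2 + 1, 7 + 0) = (6, 3, 7)
Parametric form r = M + t·d:
x = -3 + 6t, y = -1 + 3t, z = 0 + 7t

x = -3 + 6t, y = -1 + 3t, z = 0 + 7t


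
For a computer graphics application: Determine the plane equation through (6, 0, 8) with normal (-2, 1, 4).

The plane through P with normal n = (a, b, c) satisfies n·(r - P) = 0,
i.e. ax + by + cz = a·x₀ + b·y₀ + c·z₀.
d = (-2)·6 + 1·0 + 4·8
  = -12 + 0 + 32
  = 20
Equation: -2x + y + 4z = 20

-2x + y + 4z = 20


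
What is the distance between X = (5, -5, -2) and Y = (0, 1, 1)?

d = √[(x₂-x₁)² + (y₂-y₁)² + (z₂-z₁)²]
  = √[(-5)² + 6² + 3²]
  = √[25 + 36 + 9]
  = √70
  ≈ 8.367

8.367


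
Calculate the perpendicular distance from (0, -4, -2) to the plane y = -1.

distance = |a·x₀ + b·y₀ + c·z₀ - d| / √(a² + b² + c²)
  = |0·0 + 1·(-4) + 0·(-2) - (-1)| / √(0² + 1² + 0²)
  = |0 - 4 + 0 + 1| / √(0 + 1 + 0)
  = |-3| / √1
  = 3 / 1
  ≈ 3

3


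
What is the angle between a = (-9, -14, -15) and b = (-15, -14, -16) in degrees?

a·b = (-9)·(-15) + (-14)·(-14) + (-15)·(-16) = 135 + 196 + 240 = 571
|a| = √((-9)² + (-14)² + (-15)²) = √502 ≈ 22.41
|b| = √((-15)² + (-14)² + (-16)²) = √677 ≈ 26.02
cos θ = (a·b)/(|a||b|) = 571/(22.41·26.02) ≈ 0.9795
θ = arccos(0.9795) ≈ 11.63°

11.63°


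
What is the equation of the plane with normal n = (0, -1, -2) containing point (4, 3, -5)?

The plane through P with normal n = (a, b, c) satisfies n·(r - P) = 0,
i.e. ax + by + cz = a·x₀ + b·y₀ + c·z₀.
d = 0·4 + (-1)·3 + (-2)·(-5)
  = 0 - 3 + 10
  = 7
Equation: -y - 2z = 7

-y - 2z = 7


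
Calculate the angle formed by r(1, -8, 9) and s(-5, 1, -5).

r·s = 1·(-5) + (-8)·1 + 9·(-5) = -5 - 8 - 45 = -58
|r| = √(1² + (-8)² + 9²) = √146 ≈ 12.08
|s| = √((-5)² + 1² + (-5)²) = √51 ≈ 7.141
cos θ = (r·s)/(|r||s|) = -58/(12.08·7.141) ≈ -0.6722
θ = arccos(-0.6722) ≈ 132.2°

132.2°


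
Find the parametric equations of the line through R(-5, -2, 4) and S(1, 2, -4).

Direction vector d = S - R = (1 + 5, 2 + 2, -4 - 4) = (6, 4, -8)
Parametric form r = R + t·d:
x = -5 + 6t, y = -2 + 4t, z = 4 - 8t

x = -5 + 6t, y = -2 + 4t, z = 4 - 8t


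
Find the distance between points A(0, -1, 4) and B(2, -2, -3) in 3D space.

d = √[(x₂-x₁)² + (y₂-y₁)² + (z₂-z₁)²]
  = √[2² + (-1)² + (-7)²]
  = √[4 + 1 + 49]
  = √54
  ≈ 7.348

7.348


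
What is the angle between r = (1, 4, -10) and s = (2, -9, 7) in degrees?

r·s = 1·2 + 4·(-9) + (-10)·7 = 2 - 36 - 70 = -104
|r| = √(1² + 4² + (-10)²) = √117 ≈ 10.82
|s| = √(2² + (-9)² + 7²) = √134 ≈ 11.58
cos θ = (r·s)/(|r||s|) = -104/(10.82·11.58) ≈ -0.8306
θ = arccos(-0.8306) ≈ 146.2°

146.2°


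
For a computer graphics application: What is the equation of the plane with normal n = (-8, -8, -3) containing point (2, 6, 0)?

The plane through P with normal n = (a, b, c) satisfies n·(r - P) = 0,
i.e. ax + by + cz = a·x₀ + b·y₀ + c·z₀.
d = (-8)·2 + (-8)·6 + (-3)·0
  = -16 - 48 + 0
  = -64
Equation: -8x - 8y - 3z = -64

-8x - 8y - 3z = -64


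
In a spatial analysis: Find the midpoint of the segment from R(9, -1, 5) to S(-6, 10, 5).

M = ((x₁+x₂)/2, (y₁+y₂)/2, (z₁+z₂)/2)
  = ((9 - 6)/2, (-1 + 10)/2, (5 + 5)/2)
  = (3/2, 9/2, 10/2)
  = (1.5, 4.5, 5)

(1.5, 4.5, 5)


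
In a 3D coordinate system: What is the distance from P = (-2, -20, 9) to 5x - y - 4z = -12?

distance = |a·x₀ + b·y₀ + c·z₀ - d| / √(a² + b² + c²)
  = |5·(-2) + (-1)·(-20) + (-4)·9 - (-12)| / √(5² + (-1)² + (-4)²)
  = |-10 + 20 - 36 + 12| / √(25 + 1 + 16)
  = |-14| / √42
  = 14 / 6.481
  ≈ 2.16

2.16


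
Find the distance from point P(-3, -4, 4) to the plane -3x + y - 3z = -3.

distance = |a·x₀ + b·y₀ + c·z₀ - d| / √(a² + b² + c²)
  = |(-3)·(-3) + 1·(-4) + (-3)·4 - (-3)| / √((-3)² + 1² + (-3)²)
  = |9 - 4 - 12 + 3| / √(9 + 1 + 9)
  = |-4| / √19
  = 4 / 4.359
  ≈ 0.9177

0.9177


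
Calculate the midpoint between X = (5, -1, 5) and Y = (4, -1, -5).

M = ((x₁+x₂)/2, (y₁+y₂)/2, (z₁+z₂)/2)
  = ((5 + 4)/2, (-1 - 1)/2, (5 - 5)/2)
  = (9/2, -2/2, 0/2)
  = (4.5, -1, 0)

(4.5, -1, 0)


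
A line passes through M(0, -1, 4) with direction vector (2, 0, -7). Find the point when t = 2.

P(t) = M + t·d
  = (0 + 2·2, -1 + 0·2, 4 + (-7)·2)
  = (0 + 4, -1 + 0, 4 - 14)
  = (4, -1, -10)

(4, -1, -10)


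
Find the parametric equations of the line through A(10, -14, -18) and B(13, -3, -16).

Direction vector d = B - A = (13 - 10, -3 + 14, -16 + 18) = (3, 11, 2)
Parametric form r = A + t·d:
x = 10 + 3t, y = -14 + 11t, z = -18 + 2t

x = 10 + 3t, y = -14 + 11t, z = -18 + 2t


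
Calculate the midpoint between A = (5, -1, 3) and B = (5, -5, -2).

M = ((x₁+x₂)/2, (y₁+y₂)/2, (z₁+z₂)/2)
  = ((5 + 5)/2, (-1 - 5)/2, (3 - 2)/2)
  = (10/2, -6/2, 1/2)
  = (5, -3, 0.5)

(5, -3, 0.5)


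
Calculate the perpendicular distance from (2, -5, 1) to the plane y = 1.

distance = |a·x₀ + b·y₀ + c·z₀ - d| / √(a² + b² + c²)
  = |0·2 + 1·(-5) + 0·1 - 1| / √(0² + 1² + 0²)
  = |0 - 5 + 0 - 1| / √(0 + 1 + 0)
  = |-6| / √1
  = 6 / 1
  ≈ 6

6


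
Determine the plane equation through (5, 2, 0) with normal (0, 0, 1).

The plane through P with normal n = (a, b, c) satisfies n·(r - P) = 0,
i.e. ax + by + cz = a·x₀ + b·y₀ + c·z₀.
d = 0·5 + 0·2 + 1·0
  = 0 + 0 + 0
  = 0
Equation: z = 0

z = 0


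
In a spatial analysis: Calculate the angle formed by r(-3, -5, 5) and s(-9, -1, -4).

r·s = (-3)·(-9) + (-5)·(-1) + 5·(-4) = 27 + 5 - 20 = 12
|r| = √((-3)² + (-5)² + 5²) = √59 ≈ 7.681
|s| = √((-9)² + (-1)² + (-4)²) = √98 ≈ 9.899
cos θ = (r·s)/(|r||s|) = 12/(7.681·9.899) ≈ 0.1578
θ = arccos(0.1578) ≈ 80.92°

80.92°


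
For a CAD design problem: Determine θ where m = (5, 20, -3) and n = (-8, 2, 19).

m·n = 5·(-8) + 20·2 + (-3)·19 = -40 + 40 - 57 = -57
|m| = √(5² + 20² + (-3)²) = √434 ≈ 20.83
|n| = √((-8)² + 2² + 19²) = √429 ≈ 20.71
cos θ = (m·n)/(|m||n|) = -57/(20.83·20.71) ≈ -0.1321
θ = arccos(-0.1321) ≈ 97.59°

97.59°


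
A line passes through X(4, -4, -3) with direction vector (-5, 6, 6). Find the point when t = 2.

P(t) = X + t·d
  = (4 + (-5)·2, -4 + 6·2, -3 + 6·2)
  = (4 - 10, -4 + 12, -3 + 12)
  = (-6, 8, 9)

(-6, 8, 9)


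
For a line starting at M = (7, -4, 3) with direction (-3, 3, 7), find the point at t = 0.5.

P(t) = M + t·d
  = (7 + (-3)·0.5, -4 + 3·0.5, 3 + 7·0.5)
  = (7 - 1.5, -4 + 1.5, 3 + 3.5)
  = (5.5, -2.5, 6.5)

(5.5, -2.5, 6.5)


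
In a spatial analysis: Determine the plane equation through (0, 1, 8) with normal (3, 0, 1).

The plane through P with normal n = (a, b, c) satisfies n·(r - P) = 0,
i.e. ax + by + cz = a·x₀ + b·y₀ + c·z₀.
d = 3·0 + 0·1 + 1·8
  = 0 + 0 + 8
  = 8
Equation: 3x + z = 8

3x + z = 8


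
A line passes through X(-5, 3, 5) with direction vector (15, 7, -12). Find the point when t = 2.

P(t) = X + t·d
  = (-5 + 15·2, 3 + 7·2, 5 + (-12)·2)
  = (-5 + 30, 3 + 14, 5 - 24)
  = (25, 17, -19)

(25, 17, -19)


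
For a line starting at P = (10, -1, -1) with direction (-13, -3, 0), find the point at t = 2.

P(t) = P + t·d
  = (10 + (-13)·2, -1 + (-3)·2, -1 + 0·2)
  = (10 - 26, -1 - 6, -1 + 0)
  = (-16, -7, -1)

(-16, -7, -1)


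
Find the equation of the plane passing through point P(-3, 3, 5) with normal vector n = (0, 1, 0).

The plane through P with normal n = (a, b, c) satisfies n·(r - P) = 0,
i.e. ax + by + cz = a·x₀ + b·y₀ + c·z₀.
d = 0·(-3) + 1·3 + 0·5
  = 0 + 3 + 0
  = 3
Equation: y = 3

y = 3


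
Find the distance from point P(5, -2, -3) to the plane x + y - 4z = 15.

distance = |a·x₀ + b·y₀ + c·z₀ - d| / √(a² + b² + c²)
  = |1·5 + 1·(-2) + (-4)·(-3) - 15| / √(1² + 1² + (-4)²)
  = |5 - 2 + 12 - 15| / √(1 + 1 + 16)
  = |0| / √18
  = 0 / 4.243
  ≈ 0

0


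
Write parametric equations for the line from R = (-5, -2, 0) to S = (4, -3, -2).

Direction vector d = S - R = (4 + 5, -3 + 2, -2 + 0) = (9, -1, -2)
Parametric form r = R + t·d:
x = -5 + 9t, y = -2 - t, z = 0 - 2t

x = -5 + 9t, y = -2 - t, z = 0 - 2t


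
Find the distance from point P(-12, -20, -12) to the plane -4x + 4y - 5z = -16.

distance = |a·x₀ + b·y₀ + c·z₀ - d| / √(a² + b² + c²)
  = |(-4)·(-12) + 4·(-20) + (-5)·(-12) - (-16)| / √((-4)² + 4² + (-5)²)
  = |48 - 80 + 60 + 16| / √(16 + 16 + 25)
  = |44| / √57
  = 44 / 7.55
  ≈ 5.828

5.828


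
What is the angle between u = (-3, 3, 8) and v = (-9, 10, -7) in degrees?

u·v = (-3)·(-9) + 3·10 + 8·(-7) = 27 + 30 - 56 = 1
|u| = √((-3)² + 3² + 8²) = √82 ≈ 9.055
|v| = √((-9)² + 10² + (-7)²) = √230 ≈ 15.17
cos θ = (u·v)/(|u||v|) = 1/(9.055·15.17) ≈ 0.007282
θ = arccos(0.007282) ≈ 89.58°

89.58°


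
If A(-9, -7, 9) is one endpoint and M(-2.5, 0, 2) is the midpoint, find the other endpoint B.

B = 2M - A
  = (2·(-2.5) - (-9), 2·0 - (-7), 2·2 - 9)
  = (-5 + 9, 0 + 7, 4 - 9)
  = (4, 7, -5)

(4, 7, -5)


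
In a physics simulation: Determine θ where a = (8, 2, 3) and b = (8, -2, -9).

a·b = 8·8 + 2·(-2) + 3·(-9) = 64 - 4 - 27 = 33
|a| = √(8² + 2² + 3²) = √77 ≈ 8.775
|b| = √(8² + (-2)² + (-9)²) = √149 ≈ 12.21
cos θ = (a·b)/(|a||b|) = 33/(8.775·12.21) ≈ 0.3081
θ = arccos(0.3081) ≈ 72.06°

72.06°


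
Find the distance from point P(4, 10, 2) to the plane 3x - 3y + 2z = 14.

distance = |a·x₀ + b·y₀ + c·z₀ - d| / √(a² + b² + c²)
  = |3·4 + (-3)·10 + 2·2 - 14| / √(3² + (-3)² + 2²)
  = |12 - 30 + 4 - 14| / √(9 + 9 + 4)
  = |-28| / √22
  = 28 / 4.69
  ≈ 5.97

5.97


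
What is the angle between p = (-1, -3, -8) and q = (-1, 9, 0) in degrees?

p·q = (-1)·(-1) + (-3)·9 + (-8)·0 = 1 - 27 + 0 = -26
|p| = √((-1)² + (-3)² + (-8)²) = √74 ≈ 8.602
|q| = √((-1)² + 9² + 0²) = √82 ≈ 9.055
cos θ = (p·q)/(|p||q|) = -26/(8.602·9.055) ≈ -0.3338
θ = arccos(-0.3338) ≈ 109.5°

109.5°


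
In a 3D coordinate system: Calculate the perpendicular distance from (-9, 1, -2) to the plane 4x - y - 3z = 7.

distance = |a·x₀ + b·y₀ + c·z₀ - d| / √(a² + b² + c²)
  = |4·(-9) + (-1)·1 + (-3)·(-2) - 7| / √(4² + (-1)² + (-3)²)
  = |-36 - 1 + 6 - 7| / √(16 + 1 + 9)
  = |-38| / √26
  = 38 / 5.099
  ≈ 7.452

7.452


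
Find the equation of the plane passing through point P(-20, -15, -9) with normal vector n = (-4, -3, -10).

The plane through P with normal n = (a, b, c) satisfies n·(r - P) = 0,
i.e. ax + by + cz = a·x₀ + b·y₀ + c·z₀.
d = (-4)·(-20) + (-3)·(-15) + (-10)·(-9)
  = 80 + 45 + 90
  = 215
Equation: -4x - 3y - 10z = 215

-4x - 3y - 10z = 215


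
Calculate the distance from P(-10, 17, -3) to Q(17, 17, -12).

d = √[(x₂-x₁)² + (y₂-y₁)² + (z₂-z₁)²]
  = √[27² + 0² + (-9)²]
  = √[729 + 0 + 81]
  = √810
  ≈ 28.46

28.46


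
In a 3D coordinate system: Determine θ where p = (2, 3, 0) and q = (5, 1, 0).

p·q = 2·5 + 3·1 + 0·0 = 10 + 3 + 0 = 13
|p| = √(2² + 3² + 0²) = √13 ≈ 3.606
|q| = √(5² + 1² + 0²) = √26 ≈ 5.099
cos θ = (p·q)/(|p||q|) = 13/(3.606·5.099) ≈ 0.7071
θ = arccos(0.7071) ≈ 45°

45°


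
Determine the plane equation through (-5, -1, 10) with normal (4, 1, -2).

The plane through P with normal n = (a, b, c) satisfies n·(r - P) = 0,
i.e. ax + by + cz = a·x₀ + b·y₀ + c·z₀.
d = 4·(-5) + 1·(-1) + (-2)·10
  = -20 - 1 - 20
  = -41
Equation: 4x + y - 2z = -41

4x + y - 2z = -41


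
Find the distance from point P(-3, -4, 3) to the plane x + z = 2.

distance = |a·x₀ + b·y₀ + c·z₀ - d| / √(a² + b² + c²)
  = |1·(-3) + 0·(-4) + 1·3 - 2| / √(1² + 0² + 1²)
  = |-3 + 0 + 3 - 2| / √(1 + 0 + 1)
  = |-2| / √2
  = 2 / 1.414
  ≈ 1.414

1.414


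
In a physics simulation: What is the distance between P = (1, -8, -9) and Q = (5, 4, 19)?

d = √[(x₂-x₁)² + (y₂-y₁)² + (z₂-z₁)²]
  = √[4² + 12² + 28²]
  = √[16 + 144 + 784]
  = √944
  ≈ 30.72

30.72


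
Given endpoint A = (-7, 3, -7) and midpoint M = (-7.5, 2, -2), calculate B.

B = 2M - A
  = (2·(-7.5) - (-7), 2·2 - 3, 2·(-2) - (-7))
  = (-15 + 7, 4 - 3, -4 + 7)
  = (-8, 1, 3)

(-8, 1, 3)


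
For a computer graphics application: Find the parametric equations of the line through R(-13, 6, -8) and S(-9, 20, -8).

Direction vector d = S - R = (-9 + 13, 20 - 6, -8 + 8) = (4, 14, 0)
Parametric form r = R + t·d:
x = -13 + 4t, y = 6 + 14t, z = -8

x = -13 + 4t, y = 6 + 14t, z = -8


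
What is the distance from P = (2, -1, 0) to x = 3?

distance = |a·x₀ + b·y₀ + c·z₀ - d| / √(a² + b² + c²)
  = |1·2 + 0·(-1) + 0·0 - 3| / √(1² + 0² + 0²)
  = |2 + 0 + 0 - 3| / √(1 + 0 + 0)
  = |-1| / √1
  = 1 / 1
  ≈ 1

1


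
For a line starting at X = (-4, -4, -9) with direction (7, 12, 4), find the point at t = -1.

P(t) = X + t·d
  = (-4 + 7·(-1), -4 + 12·(-1), -9 + 4·(-1))
  = (-4 - 7, -4 - 12, -9 - 4)
  = (-11, -16, -13)

(-11, -16, -13)


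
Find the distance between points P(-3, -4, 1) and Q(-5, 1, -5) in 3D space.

d = √[(x₂-x₁)² + (y₂-y₁)² + (z₂-z₁)²]
  = √[(-2)² + 5² + (-6)²]
  = √[4 + 25 + 36]
  = √65
  ≈ 8.062

8.062


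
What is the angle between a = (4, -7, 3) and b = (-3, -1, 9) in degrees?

a·b = 4·(-3) + (-7)·(-1) + 3·9 = -12 + 7 + 27 = 22
|a| = √(4² + (-7)² + 3²) = √74 ≈ 8.602
|b| = √((-3)² + (-1)² + 9²) = √91 ≈ 9.539
cos θ = (a·b)/(|a||b|) = 22/(8.602·9.539) ≈ 0.2681
θ = arccos(0.2681) ≈ 74.45°

74.45°


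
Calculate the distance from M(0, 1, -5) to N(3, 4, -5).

d = √[(x₂-x₁)² + (y₂-y₁)² + (z₂-z₁)²]
  = √[3² + 3² + 0²]
  = √[9 + 9 + 0]
  = √18
  ≈ 4.243

4.243


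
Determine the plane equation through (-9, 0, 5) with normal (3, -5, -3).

The plane through P with normal n = (a, b, c) satisfies n·(r - P) = 0,
i.e. ax + by + cz = a·x₀ + b·y₀ + c·z₀.
d = 3·(-9) + (-5)·0 + (-3)·5
  = -27 + 0 - 15
  = -42
Equation: 3x - 5y - 3z = -42

3x - 5y - 3z = -42


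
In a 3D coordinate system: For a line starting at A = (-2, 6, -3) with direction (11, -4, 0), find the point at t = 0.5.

P(t) = A + t·d
  = (-2 + 11·0.5, 6 + (-4)·0.5, -3 + 0·0.5)
  = (-2 + 5.5, 6 - 2, -3 + 0)
  = (3.5, 4, -3)

(3.5, 4, -3)
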